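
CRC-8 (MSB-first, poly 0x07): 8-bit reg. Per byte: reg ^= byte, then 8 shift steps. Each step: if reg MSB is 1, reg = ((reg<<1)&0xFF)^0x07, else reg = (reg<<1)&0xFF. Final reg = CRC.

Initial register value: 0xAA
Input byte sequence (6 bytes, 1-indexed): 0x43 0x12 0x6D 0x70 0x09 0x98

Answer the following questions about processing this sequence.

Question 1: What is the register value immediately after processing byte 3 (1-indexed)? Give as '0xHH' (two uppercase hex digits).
Answer: 0x8D

Derivation:
After byte 1 (0x43): reg=0x91
After byte 2 (0x12): reg=0x80
After byte 3 (0x6D): reg=0x8D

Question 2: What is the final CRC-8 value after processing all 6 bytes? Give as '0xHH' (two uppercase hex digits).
After byte 1 (0x43): reg=0x91
After byte 2 (0x12): reg=0x80
After byte 3 (0x6D): reg=0x8D
After byte 4 (0x70): reg=0xFD
After byte 5 (0x09): reg=0xC2
After byte 6 (0x98): reg=0x81

Answer: 0x81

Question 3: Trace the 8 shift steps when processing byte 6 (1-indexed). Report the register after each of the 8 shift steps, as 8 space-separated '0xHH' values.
After byte 1 (0x43): reg=0x91
After byte 2 (0x12): reg=0x80
After byte 3 (0x6D): reg=0x8D
After byte 4 (0x70): reg=0xFD
After byte 5 (0x09): reg=0xC2
Register before byte 6: 0xC2
After XOR with byte 0x98: 0x5A

Answer: 0xB4 0x6F 0xDE 0xBB 0x71 0xE2 0xC3 0x81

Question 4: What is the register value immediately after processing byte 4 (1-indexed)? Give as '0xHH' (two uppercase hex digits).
Answer: 0xFD

Derivation:
After byte 1 (0x43): reg=0x91
After byte 2 (0x12): reg=0x80
After byte 3 (0x6D): reg=0x8D
After byte 4 (0x70): reg=0xFD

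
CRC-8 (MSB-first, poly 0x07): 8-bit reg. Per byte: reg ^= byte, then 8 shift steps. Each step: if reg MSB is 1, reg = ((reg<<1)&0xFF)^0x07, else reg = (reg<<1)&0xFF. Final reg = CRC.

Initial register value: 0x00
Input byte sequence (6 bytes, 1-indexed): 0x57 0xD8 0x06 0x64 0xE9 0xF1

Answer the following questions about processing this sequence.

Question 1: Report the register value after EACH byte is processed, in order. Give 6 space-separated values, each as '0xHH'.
0xA2 0x61 0x32 0xA5 0xE3 0x7E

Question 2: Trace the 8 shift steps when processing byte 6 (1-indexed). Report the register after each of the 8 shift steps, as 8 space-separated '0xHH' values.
After byte 1 (0x57): reg=0xA2
After byte 2 (0xD8): reg=0x61
After byte 3 (0x06): reg=0x32
After byte 4 (0x64): reg=0xA5
After byte 5 (0xE9): reg=0xE3
Register before byte 6: 0xE3
After XOR with byte 0xF1: 0x12

Answer: 0x24 0x48 0x90 0x27 0x4E 0x9C 0x3F 0x7E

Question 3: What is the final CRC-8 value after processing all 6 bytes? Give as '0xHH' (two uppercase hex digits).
Answer: 0x7E

Derivation:
After byte 1 (0x57): reg=0xA2
After byte 2 (0xD8): reg=0x61
After byte 3 (0x06): reg=0x32
After byte 4 (0x64): reg=0xA5
After byte 5 (0xE9): reg=0xE3
After byte 6 (0xF1): reg=0x7E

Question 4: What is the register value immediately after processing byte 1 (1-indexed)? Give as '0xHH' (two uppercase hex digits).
After byte 1 (0x57): reg=0xA2

Answer: 0xA2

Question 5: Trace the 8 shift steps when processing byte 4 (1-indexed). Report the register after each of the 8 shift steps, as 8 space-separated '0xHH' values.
Answer: 0xAC 0x5F 0xBE 0x7B 0xF6 0xEB 0xD1 0xA5

Derivation:
After byte 1 (0x57): reg=0xA2
After byte 2 (0xD8): reg=0x61
After byte 3 (0x06): reg=0x32
Register before byte 4: 0x32
After XOR with byte 0x64: 0x56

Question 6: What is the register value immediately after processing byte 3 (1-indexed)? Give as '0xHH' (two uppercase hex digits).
Answer: 0x32

Derivation:
After byte 1 (0x57): reg=0xA2
After byte 2 (0xD8): reg=0x61
After byte 3 (0x06): reg=0x32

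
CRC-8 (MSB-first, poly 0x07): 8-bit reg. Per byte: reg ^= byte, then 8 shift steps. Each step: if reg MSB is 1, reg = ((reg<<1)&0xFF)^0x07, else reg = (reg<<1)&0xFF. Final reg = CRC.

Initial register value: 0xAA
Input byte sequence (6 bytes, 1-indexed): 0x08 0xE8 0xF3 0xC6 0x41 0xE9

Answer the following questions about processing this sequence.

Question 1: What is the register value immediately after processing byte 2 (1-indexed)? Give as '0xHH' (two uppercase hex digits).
Answer: 0xA4

Derivation:
After byte 1 (0x08): reg=0x67
After byte 2 (0xE8): reg=0xA4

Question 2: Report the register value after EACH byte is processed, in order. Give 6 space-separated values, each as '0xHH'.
0x67 0xA4 0xA2 0x3B 0x61 0xB1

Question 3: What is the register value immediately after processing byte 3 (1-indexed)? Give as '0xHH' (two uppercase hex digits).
Answer: 0xA2

Derivation:
After byte 1 (0x08): reg=0x67
After byte 2 (0xE8): reg=0xA4
After byte 3 (0xF3): reg=0xA2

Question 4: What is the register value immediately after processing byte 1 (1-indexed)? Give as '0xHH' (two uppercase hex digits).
After byte 1 (0x08): reg=0x67

Answer: 0x67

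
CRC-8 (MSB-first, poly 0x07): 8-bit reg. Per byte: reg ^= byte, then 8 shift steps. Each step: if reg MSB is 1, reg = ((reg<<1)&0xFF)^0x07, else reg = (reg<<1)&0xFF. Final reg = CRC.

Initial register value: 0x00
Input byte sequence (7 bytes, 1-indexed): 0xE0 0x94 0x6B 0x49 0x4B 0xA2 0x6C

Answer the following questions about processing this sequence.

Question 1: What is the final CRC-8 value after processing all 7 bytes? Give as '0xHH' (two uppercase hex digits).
After byte 1 (0xE0): reg=0xAE
After byte 2 (0x94): reg=0xA6
After byte 3 (0x6B): reg=0x6D
After byte 4 (0x49): reg=0xFC
After byte 5 (0x4B): reg=0x0C
After byte 6 (0xA2): reg=0x43
After byte 7 (0x6C): reg=0xCD

Answer: 0xCD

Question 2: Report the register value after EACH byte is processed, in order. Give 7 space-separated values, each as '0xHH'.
0xAE 0xA6 0x6D 0xFC 0x0C 0x43 0xCD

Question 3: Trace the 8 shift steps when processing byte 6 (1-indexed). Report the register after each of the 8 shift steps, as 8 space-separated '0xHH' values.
Answer: 0x5B 0xB6 0x6B 0xD6 0xAB 0x51 0xA2 0x43

Derivation:
After byte 1 (0xE0): reg=0xAE
After byte 2 (0x94): reg=0xA6
After byte 3 (0x6B): reg=0x6D
After byte 4 (0x49): reg=0xFC
After byte 5 (0x4B): reg=0x0C
Register before byte 6: 0x0C
After XOR with byte 0xA2: 0xAE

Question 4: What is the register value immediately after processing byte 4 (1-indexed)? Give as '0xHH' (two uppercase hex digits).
After byte 1 (0xE0): reg=0xAE
After byte 2 (0x94): reg=0xA6
After byte 3 (0x6B): reg=0x6D
After byte 4 (0x49): reg=0xFC

Answer: 0xFC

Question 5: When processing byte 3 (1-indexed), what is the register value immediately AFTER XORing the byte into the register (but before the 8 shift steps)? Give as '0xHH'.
Answer: 0xCD

Derivation:
Register before byte 3: 0xA6
Byte 3: 0x6B
0xA6 XOR 0x6B = 0xCD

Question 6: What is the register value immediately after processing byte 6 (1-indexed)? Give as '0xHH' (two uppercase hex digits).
After byte 1 (0xE0): reg=0xAE
After byte 2 (0x94): reg=0xA6
After byte 3 (0x6B): reg=0x6D
After byte 4 (0x49): reg=0xFC
After byte 5 (0x4B): reg=0x0C
After byte 6 (0xA2): reg=0x43

Answer: 0x43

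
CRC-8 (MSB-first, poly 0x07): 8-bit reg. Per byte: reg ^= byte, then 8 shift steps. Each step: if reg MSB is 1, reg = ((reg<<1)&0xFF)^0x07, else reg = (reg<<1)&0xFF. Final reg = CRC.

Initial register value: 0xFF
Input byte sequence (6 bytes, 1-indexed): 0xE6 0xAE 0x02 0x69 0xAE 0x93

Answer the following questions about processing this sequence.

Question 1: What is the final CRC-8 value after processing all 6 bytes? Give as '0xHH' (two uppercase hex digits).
After byte 1 (0xE6): reg=0x4F
After byte 2 (0xAE): reg=0xA9
After byte 3 (0x02): reg=0x58
After byte 4 (0x69): reg=0x97
After byte 5 (0xAE): reg=0xAF
After byte 6 (0x93): reg=0xB4

Answer: 0xB4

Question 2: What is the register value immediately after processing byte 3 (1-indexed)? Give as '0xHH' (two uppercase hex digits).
Answer: 0x58

Derivation:
After byte 1 (0xE6): reg=0x4F
After byte 2 (0xAE): reg=0xA9
After byte 3 (0x02): reg=0x58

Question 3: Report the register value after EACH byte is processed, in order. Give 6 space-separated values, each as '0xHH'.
0x4F 0xA9 0x58 0x97 0xAF 0xB4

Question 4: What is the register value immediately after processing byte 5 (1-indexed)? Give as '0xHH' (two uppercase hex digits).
Answer: 0xAF

Derivation:
After byte 1 (0xE6): reg=0x4F
After byte 2 (0xAE): reg=0xA9
After byte 3 (0x02): reg=0x58
After byte 4 (0x69): reg=0x97
After byte 5 (0xAE): reg=0xAF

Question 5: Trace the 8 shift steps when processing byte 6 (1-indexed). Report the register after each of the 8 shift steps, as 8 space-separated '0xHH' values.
Answer: 0x78 0xF0 0xE7 0xC9 0x95 0x2D 0x5A 0xB4

Derivation:
After byte 1 (0xE6): reg=0x4F
After byte 2 (0xAE): reg=0xA9
After byte 3 (0x02): reg=0x58
After byte 4 (0x69): reg=0x97
After byte 5 (0xAE): reg=0xAF
Register before byte 6: 0xAF
After XOR with byte 0x93: 0x3C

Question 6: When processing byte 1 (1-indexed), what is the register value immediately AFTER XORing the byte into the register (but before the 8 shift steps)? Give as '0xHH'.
Register before byte 1: 0xFF
Byte 1: 0xE6
0xFF XOR 0xE6 = 0x19

Answer: 0x19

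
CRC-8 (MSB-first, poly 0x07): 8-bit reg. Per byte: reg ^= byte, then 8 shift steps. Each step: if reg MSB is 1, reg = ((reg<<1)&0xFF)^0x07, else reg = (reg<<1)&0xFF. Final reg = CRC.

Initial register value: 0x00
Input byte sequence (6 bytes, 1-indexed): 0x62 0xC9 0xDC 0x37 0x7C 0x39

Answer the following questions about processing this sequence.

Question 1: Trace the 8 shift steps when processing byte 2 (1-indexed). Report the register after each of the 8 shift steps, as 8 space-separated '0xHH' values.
After byte 1 (0x62): reg=0x29
Register before byte 2: 0x29
After XOR with byte 0xC9: 0xE0

Answer: 0xC7 0x89 0x15 0x2A 0x54 0xA8 0x57 0xAE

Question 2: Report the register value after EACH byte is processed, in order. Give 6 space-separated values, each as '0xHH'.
0x29 0xAE 0x59 0x0D 0x50 0x18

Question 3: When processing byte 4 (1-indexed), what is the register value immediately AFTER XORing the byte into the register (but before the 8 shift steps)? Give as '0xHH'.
Register before byte 4: 0x59
Byte 4: 0x37
0x59 XOR 0x37 = 0x6E

Answer: 0x6E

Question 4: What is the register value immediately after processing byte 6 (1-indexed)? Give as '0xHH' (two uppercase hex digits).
Answer: 0x18

Derivation:
After byte 1 (0x62): reg=0x29
After byte 2 (0xC9): reg=0xAE
After byte 3 (0xDC): reg=0x59
After byte 4 (0x37): reg=0x0D
After byte 5 (0x7C): reg=0x50
After byte 6 (0x39): reg=0x18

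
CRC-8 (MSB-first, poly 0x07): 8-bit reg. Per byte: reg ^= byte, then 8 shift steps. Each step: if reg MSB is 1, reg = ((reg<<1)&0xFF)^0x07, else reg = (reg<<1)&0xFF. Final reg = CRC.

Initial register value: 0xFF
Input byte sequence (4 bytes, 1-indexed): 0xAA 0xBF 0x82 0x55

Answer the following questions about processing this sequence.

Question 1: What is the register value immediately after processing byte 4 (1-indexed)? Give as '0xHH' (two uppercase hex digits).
Answer: 0x2F

Derivation:
After byte 1 (0xAA): reg=0xAC
After byte 2 (0xBF): reg=0x79
After byte 3 (0x82): reg=0xEF
After byte 4 (0x55): reg=0x2F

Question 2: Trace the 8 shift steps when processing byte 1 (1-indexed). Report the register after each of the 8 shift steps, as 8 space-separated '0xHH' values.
Register before byte 1: 0xFF
After XOR with byte 0xAA: 0x55

Answer: 0xAA 0x53 0xA6 0x4B 0x96 0x2B 0x56 0xAC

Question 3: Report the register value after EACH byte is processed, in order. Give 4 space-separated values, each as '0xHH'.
0xAC 0x79 0xEF 0x2F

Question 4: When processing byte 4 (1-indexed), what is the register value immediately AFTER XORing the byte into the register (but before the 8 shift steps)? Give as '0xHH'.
Register before byte 4: 0xEF
Byte 4: 0x55
0xEF XOR 0x55 = 0xBA

Answer: 0xBA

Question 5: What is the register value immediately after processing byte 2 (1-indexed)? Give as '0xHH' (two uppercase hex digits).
Answer: 0x79

Derivation:
After byte 1 (0xAA): reg=0xAC
After byte 2 (0xBF): reg=0x79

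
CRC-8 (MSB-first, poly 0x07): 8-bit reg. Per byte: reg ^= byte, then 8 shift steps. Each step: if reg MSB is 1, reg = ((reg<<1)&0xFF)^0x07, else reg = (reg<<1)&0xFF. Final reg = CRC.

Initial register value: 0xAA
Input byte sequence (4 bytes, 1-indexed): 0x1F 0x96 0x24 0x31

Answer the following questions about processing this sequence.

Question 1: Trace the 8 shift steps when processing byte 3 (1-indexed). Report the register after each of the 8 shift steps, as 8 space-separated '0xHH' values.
After byte 1 (0x1F): reg=0x02
After byte 2 (0x96): reg=0xE5
Register before byte 3: 0xE5
After XOR with byte 0x24: 0xC1

Answer: 0x85 0x0D 0x1A 0x34 0x68 0xD0 0xA7 0x49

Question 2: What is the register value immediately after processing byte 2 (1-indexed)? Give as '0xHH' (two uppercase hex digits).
Answer: 0xE5

Derivation:
After byte 1 (0x1F): reg=0x02
After byte 2 (0x96): reg=0xE5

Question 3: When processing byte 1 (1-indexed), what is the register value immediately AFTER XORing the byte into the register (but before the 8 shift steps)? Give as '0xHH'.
Answer: 0xB5

Derivation:
Register before byte 1: 0xAA
Byte 1: 0x1F
0xAA XOR 0x1F = 0xB5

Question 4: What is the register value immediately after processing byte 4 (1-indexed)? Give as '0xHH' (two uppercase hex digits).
After byte 1 (0x1F): reg=0x02
After byte 2 (0x96): reg=0xE5
After byte 3 (0x24): reg=0x49
After byte 4 (0x31): reg=0x6F

Answer: 0x6F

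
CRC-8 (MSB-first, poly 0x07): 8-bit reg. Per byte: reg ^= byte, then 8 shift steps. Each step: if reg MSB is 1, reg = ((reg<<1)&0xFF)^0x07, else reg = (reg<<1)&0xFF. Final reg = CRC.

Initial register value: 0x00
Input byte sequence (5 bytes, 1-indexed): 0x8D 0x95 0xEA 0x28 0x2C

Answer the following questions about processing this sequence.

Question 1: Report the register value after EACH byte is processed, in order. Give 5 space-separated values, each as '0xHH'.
0xAA 0xBD 0xA2 0xBF 0xF0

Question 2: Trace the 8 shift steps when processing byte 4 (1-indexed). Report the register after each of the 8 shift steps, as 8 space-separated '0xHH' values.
After byte 1 (0x8D): reg=0xAA
After byte 2 (0x95): reg=0xBD
After byte 3 (0xEA): reg=0xA2
Register before byte 4: 0xA2
After XOR with byte 0x28: 0x8A

Answer: 0x13 0x26 0x4C 0x98 0x37 0x6E 0xDC 0xBF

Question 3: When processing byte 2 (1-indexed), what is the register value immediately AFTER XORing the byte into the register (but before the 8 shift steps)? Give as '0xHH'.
Answer: 0x3F

Derivation:
Register before byte 2: 0xAA
Byte 2: 0x95
0xAA XOR 0x95 = 0x3F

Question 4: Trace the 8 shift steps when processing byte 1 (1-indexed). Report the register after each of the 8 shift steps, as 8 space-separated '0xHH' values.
Register before byte 1: 0x00
After XOR with byte 0x8D: 0x8D

Answer: 0x1D 0x3A 0x74 0xE8 0xD7 0xA9 0x55 0xAA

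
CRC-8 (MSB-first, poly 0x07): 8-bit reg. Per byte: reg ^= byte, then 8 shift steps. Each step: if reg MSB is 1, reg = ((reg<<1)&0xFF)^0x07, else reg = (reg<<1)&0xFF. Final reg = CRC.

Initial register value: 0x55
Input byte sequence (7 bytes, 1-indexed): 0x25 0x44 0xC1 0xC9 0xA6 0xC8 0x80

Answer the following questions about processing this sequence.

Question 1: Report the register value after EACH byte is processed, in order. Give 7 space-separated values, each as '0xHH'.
0x57 0x79 0x21 0x96 0x90 0x8F 0x2D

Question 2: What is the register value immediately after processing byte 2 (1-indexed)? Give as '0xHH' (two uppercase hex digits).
Answer: 0x79

Derivation:
After byte 1 (0x25): reg=0x57
After byte 2 (0x44): reg=0x79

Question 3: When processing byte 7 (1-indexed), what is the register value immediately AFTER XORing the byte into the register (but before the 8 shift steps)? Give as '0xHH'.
Register before byte 7: 0x8F
Byte 7: 0x80
0x8F XOR 0x80 = 0x0F

Answer: 0x0F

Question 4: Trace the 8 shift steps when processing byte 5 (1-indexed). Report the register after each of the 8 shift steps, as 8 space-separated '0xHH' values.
After byte 1 (0x25): reg=0x57
After byte 2 (0x44): reg=0x79
After byte 3 (0xC1): reg=0x21
After byte 4 (0xC9): reg=0x96
Register before byte 5: 0x96
After XOR with byte 0xA6: 0x30

Answer: 0x60 0xC0 0x87 0x09 0x12 0x24 0x48 0x90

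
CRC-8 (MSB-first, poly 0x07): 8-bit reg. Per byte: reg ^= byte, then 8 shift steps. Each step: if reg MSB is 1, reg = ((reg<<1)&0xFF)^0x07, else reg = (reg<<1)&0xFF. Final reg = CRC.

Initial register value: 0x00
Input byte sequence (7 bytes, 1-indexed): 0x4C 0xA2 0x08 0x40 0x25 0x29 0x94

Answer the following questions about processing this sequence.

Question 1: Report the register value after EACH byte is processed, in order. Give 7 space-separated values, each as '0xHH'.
0xE3 0xC0 0x76 0x82 0x7C 0xAC 0xA8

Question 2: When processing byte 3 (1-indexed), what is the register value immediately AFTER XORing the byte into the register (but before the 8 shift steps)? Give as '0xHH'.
Register before byte 3: 0xC0
Byte 3: 0x08
0xC0 XOR 0x08 = 0xC8

Answer: 0xC8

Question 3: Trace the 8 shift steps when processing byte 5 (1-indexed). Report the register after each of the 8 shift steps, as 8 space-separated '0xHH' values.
Answer: 0x49 0x92 0x23 0x46 0x8C 0x1F 0x3E 0x7C

Derivation:
After byte 1 (0x4C): reg=0xE3
After byte 2 (0xA2): reg=0xC0
After byte 3 (0x08): reg=0x76
After byte 4 (0x40): reg=0x82
Register before byte 5: 0x82
After XOR with byte 0x25: 0xA7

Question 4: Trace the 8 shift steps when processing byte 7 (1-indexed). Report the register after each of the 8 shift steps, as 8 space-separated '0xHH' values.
After byte 1 (0x4C): reg=0xE3
After byte 2 (0xA2): reg=0xC0
After byte 3 (0x08): reg=0x76
After byte 4 (0x40): reg=0x82
After byte 5 (0x25): reg=0x7C
After byte 6 (0x29): reg=0xAC
Register before byte 7: 0xAC
After XOR with byte 0x94: 0x38

Answer: 0x70 0xE0 0xC7 0x89 0x15 0x2A 0x54 0xA8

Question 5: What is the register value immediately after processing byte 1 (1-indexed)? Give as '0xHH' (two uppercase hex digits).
Answer: 0xE3

Derivation:
After byte 1 (0x4C): reg=0xE3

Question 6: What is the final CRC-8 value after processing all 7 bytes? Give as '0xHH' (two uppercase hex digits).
Answer: 0xA8

Derivation:
After byte 1 (0x4C): reg=0xE3
After byte 2 (0xA2): reg=0xC0
After byte 3 (0x08): reg=0x76
After byte 4 (0x40): reg=0x82
After byte 5 (0x25): reg=0x7C
After byte 6 (0x29): reg=0xAC
After byte 7 (0x94): reg=0xA8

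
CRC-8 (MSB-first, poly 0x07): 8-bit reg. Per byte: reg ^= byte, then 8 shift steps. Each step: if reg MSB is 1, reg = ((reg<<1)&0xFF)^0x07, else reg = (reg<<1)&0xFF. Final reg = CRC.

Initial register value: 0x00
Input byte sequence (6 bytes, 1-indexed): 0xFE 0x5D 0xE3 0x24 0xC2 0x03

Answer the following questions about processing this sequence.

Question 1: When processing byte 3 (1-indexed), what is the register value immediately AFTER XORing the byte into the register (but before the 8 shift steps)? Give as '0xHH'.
Register before byte 3: 0x56
Byte 3: 0xE3
0x56 XOR 0xE3 = 0xB5

Answer: 0xB5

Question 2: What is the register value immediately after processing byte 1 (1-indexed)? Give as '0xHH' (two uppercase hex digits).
After byte 1 (0xFE): reg=0xF4

Answer: 0xF4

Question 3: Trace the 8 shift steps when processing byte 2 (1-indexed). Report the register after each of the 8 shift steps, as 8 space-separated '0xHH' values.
After byte 1 (0xFE): reg=0xF4
Register before byte 2: 0xF4
After XOR with byte 0x5D: 0xA9

Answer: 0x55 0xAA 0x53 0xA6 0x4B 0x96 0x2B 0x56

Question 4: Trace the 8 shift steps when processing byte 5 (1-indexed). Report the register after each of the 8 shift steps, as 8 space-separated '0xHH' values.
Answer: 0x60 0xC0 0x87 0x09 0x12 0x24 0x48 0x90

Derivation:
After byte 1 (0xFE): reg=0xF4
After byte 2 (0x5D): reg=0x56
After byte 3 (0xE3): reg=0x02
After byte 4 (0x24): reg=0xF2
Register before byte 5: 0xF2
After XOR with byte 0xC2: 0x30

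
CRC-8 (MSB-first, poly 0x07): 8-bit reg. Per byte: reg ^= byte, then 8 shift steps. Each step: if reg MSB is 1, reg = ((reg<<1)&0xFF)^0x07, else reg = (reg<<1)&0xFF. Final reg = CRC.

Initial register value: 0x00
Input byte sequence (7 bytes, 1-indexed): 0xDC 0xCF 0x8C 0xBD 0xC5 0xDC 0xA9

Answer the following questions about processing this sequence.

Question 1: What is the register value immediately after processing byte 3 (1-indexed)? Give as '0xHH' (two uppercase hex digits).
Answer: 0x56

Derivation:
After byte 1 (0xDC): reg=0x1A
After byte 2 (0xCF): reg=0x25
After byte 3 (0x8C): reg=0x56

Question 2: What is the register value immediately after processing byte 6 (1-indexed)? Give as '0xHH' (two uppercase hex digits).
Answer: 0x94

Derivation:
After byte 1 (0xDC): reg=0x1A
After byte 2 (0xCF): reg=0x25
After byte 3 (0x8C): reg=0x56
After byte 4 (0xBD): reg=0x9F
After byte 5 (0xC5): reg=0x81
After byte 6 (0xDC): reg=0x94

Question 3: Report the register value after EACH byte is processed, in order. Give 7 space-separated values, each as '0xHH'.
0x1A 0x25 0x56 0x9F 0x81 0x94 0xB3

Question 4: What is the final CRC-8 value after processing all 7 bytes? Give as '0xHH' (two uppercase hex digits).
After byte 1 (0xDC): reg=0x1A
After byte 2 (0xCF): reg=0x25
After byte 3 (0x8C): reg=0x56
After byte 4 (0xBD): reg=0x9F
After byte 5 (0xC5): reg=0x81
After byte 6 (0xDC): reg=0x94
After byte 7 (0xA9): reg=0xB3

Answer: 0xB3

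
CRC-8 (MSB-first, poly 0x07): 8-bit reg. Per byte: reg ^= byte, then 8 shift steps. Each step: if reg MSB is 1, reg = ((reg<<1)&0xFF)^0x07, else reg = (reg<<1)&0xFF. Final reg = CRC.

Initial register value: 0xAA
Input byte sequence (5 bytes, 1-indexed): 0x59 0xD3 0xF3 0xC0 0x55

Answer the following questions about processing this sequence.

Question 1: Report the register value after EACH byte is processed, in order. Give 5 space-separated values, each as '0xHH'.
0xD7 0x1C 0x83 0xCE 0xC8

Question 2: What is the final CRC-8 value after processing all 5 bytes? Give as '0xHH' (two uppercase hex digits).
After byte 1 (0x59): reg=0xD7
After byte 2 (0xD3): reg=0x1C
After byte 3 (0xF3): reg=0x83
After byte 4 (0xC0): reg=0xCE
After byte 5 (0x55): reg=0xC8

Answer: 0xC8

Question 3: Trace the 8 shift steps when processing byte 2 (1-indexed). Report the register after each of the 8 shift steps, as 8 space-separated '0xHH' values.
After byte 1 (0x59): reg=0xD7
Register before byte 2: 0xD7
After XOR with byte 0xD3: 0x04

Answer: 0x08 0x10 0x20 0x40 0x80 0x07 0x0E 0x1C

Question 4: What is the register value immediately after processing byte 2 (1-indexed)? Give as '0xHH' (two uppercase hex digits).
After byte 1 (0x59): reg=0xD7
After byte 2 (0xD3): reg=0x1C

Answer: 0x1C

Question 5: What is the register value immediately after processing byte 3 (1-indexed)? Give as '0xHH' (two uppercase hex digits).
After byte 1 (0x59): reg=0xD7
After byte 2 (0xD3): reg=0x1C
After byte 3 (0xF3): reg=0x83

Answer: 0x83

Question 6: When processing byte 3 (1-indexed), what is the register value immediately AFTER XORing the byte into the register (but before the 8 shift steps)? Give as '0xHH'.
Register before byte 3: 0x1C
Byte 3: 0xF3
0x1C XOR 0xF3 = 0xEF

Answer: 0xEF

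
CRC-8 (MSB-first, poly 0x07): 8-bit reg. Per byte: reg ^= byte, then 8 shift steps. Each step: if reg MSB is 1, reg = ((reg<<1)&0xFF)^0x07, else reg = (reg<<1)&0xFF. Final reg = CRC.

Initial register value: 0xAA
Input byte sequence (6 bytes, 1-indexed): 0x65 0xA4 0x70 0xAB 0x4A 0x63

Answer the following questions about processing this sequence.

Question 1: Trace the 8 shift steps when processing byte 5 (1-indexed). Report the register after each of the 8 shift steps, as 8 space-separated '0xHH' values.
After byte 1 (0x65): reg=0x63
After byte 2 (0xA4): reg=0x5B
After byte 3 (0x70): reg=0xD1
After byte 4 (0xAB): reg=0x61
Register before byte 5: 0x61
After XOR with byte 0x4A: 0x2B

Answer: 0x56 0xAC 0x5F 0xBE 0x7B 0xF6 0xEB 0xD1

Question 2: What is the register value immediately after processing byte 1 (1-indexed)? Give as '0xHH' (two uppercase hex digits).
Answer: 0x63

Derivation:
After byte 1 (0x65): reg=0x63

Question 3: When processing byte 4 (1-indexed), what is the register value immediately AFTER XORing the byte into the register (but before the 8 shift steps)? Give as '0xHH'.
Answer: 0x7A

Derivation:
Register before byte 4: 0xD1
Byte 4: 0xAB
0xD1 XOR 0xAB = 0x7A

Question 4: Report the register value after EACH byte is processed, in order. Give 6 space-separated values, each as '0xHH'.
0x63 0x5B 0xD1 0x61 0xD1 0x17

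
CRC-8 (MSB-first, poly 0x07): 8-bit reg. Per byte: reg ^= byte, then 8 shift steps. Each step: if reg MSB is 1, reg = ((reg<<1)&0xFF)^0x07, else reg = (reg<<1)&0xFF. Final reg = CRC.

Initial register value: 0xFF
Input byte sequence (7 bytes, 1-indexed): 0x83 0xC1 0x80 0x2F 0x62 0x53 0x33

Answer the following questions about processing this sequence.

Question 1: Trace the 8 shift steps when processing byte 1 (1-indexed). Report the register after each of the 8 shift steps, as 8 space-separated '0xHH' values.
Register before byte 1: 0xFF
After XOR with byte 0x83: 0x7C

Answer: 0xF8 0xF7 0xE9 0xD5 0xAD 0x5D 0xBA 0x73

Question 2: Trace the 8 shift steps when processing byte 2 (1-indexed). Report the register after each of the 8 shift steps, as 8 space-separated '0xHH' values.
After byte 1 (0x83): reg=0x73
Register before byte 2: 0x73
After XOR with byte 0xC1: 0xB2

Answer: 0x63 0xC6 0x8B 0x11 0x22 0x44 0x88 0x17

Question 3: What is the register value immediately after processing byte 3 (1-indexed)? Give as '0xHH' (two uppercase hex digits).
Answer: 0xEC

Derivation:
After byte 1 (0x83): reg=0x73
After byte 2 (0xC1): reg=0x17
After byte 3 (0x80): reg=0xEC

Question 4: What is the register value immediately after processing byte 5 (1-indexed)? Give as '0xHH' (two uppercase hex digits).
Answer: 0xFB

Derivation:
After byte 1 (0x83): reg=0x73
After byte 2 (0xC1): reg=0x17
After byte 3 (0x80): reg=0xEC
After byte 4 (0x2F): reg=0x47
After byte 5 (0x62): reg=0xFB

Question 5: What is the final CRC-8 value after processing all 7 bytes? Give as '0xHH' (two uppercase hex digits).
After byte 1 (0x83): reg=0x73
After byte 2 (0xC1): reg=0x17
After byte 3 (0x80): reg=0xEC
After byte 4 (0x2F): reg=0x47
After byte 5 (0x62): reg=0xFB
After byte 6 (0x53): reg=0x51
After byte 7 (0x33): reg=0x29

Answer: 0x29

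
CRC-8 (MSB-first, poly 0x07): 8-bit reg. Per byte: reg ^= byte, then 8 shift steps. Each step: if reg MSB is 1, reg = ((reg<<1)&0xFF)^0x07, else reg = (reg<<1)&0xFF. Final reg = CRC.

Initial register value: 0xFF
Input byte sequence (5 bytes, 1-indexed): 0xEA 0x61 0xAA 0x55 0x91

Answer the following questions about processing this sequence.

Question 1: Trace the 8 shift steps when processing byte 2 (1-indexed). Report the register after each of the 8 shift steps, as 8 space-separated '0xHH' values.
After byte 1 (0xEA): reg=0x6B
Register before byte 2: 0x6B
After XOR with byte 0x61: 0x0A

Answer: 0x14 0x28 0x50 0xA0 0x47 0x8E 0x1B 0x36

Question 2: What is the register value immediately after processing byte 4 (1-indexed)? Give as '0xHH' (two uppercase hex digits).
Answer: 0xB1

Derivation:
After byte 1 (0xEA): reg=0x6B
After byte 2 (0x61): reg=0x36
After byte 3 (0xAA): reg=0xDD
After byte 4 (0x55): reg=0xB1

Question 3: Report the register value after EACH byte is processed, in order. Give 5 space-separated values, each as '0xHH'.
0x6B 0x36 0xDD 0xB1 0xE0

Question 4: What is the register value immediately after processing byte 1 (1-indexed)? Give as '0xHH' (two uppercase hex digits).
After byte 1 (0xEA): reg=0x6B

Answer: 0x6B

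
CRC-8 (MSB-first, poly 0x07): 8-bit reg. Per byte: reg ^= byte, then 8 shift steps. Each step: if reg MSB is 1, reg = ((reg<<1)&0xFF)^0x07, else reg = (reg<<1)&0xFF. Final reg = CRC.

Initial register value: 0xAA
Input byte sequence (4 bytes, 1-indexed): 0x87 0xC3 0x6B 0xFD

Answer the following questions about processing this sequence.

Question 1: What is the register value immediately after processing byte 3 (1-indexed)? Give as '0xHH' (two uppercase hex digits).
After byte 1 (0x87): reg=0xC3
After byte 2 (0xC3): reg=0x00
After byte 3 (0x6B): reg=0x16

Answer: 0x16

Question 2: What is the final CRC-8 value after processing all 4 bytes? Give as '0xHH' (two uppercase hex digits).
Answer: 0x9F

Derivation:
After byte 1 (0x87): reg=0xC3
After byte 2 (0xC3): reg=0x00
After byte 3 (0x6B): reg=0x16
After byte 4 (0xFD): reg=0x9F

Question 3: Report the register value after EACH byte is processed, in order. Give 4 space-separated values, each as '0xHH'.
0xC3 0x00 0x16 0x9F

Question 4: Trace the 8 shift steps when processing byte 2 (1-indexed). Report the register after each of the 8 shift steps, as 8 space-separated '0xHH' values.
Answer: 0x00 0x00 0x00 0x00 0x00 0x00 0x00 0x00

Derivation:
After byte 1 (0x87): reg=0xC3
Register before byte 2: 0xC3
After XOR with byte 0xC3: 0x00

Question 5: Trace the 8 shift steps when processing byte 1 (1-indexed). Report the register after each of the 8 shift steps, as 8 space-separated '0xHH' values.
Register before byte 1: 0xAA
After XOR with byte 0x87: 0x2D

Answer: 0x5A 0xB4 0x6F 0xDE 0xBB 0x71 0xE2 0xC3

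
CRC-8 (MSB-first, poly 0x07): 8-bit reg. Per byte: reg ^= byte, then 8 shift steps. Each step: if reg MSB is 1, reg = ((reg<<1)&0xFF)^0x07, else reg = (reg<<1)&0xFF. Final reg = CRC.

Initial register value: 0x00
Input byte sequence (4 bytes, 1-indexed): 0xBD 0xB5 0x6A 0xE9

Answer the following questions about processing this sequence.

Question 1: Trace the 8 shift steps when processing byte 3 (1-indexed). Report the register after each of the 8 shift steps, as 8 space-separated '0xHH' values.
Answer: 0x9B 0x31 0x62 0xC4 0x8F 0x19 0x32 0x64

Derivation:
After byte 1 (0xBD): reg=0x3A
After byte 2 (0xB5): reg=0xA4
Register before byte 3: 0xA4
After XOR with byte 0x6A: 0xCE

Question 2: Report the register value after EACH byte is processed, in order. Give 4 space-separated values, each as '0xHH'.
0x3A 0xA4 0x64 0xAA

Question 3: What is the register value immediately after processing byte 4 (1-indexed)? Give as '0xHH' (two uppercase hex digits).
Answer: 0xAA

Derivation:
After byte 1 (0xBD): reg=0x3A
After byte 2 (0xB5): reg=0xA4
After byte 3 (0x6A): reg=0x64
After byte 4 (0xE9): reg=0xAA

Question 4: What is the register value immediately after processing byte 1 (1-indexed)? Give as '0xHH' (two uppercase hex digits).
Answer: 0x3A

Derivation:
After byte 1 (0xBD): reg=0x3A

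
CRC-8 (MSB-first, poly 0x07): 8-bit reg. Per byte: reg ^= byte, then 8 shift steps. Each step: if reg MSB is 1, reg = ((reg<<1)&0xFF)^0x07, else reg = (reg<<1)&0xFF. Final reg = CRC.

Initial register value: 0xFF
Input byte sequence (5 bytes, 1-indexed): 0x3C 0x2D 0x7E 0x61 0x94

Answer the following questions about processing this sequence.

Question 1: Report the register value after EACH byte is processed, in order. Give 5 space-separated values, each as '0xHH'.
0x47 0x11 0x0A 0x16 0x87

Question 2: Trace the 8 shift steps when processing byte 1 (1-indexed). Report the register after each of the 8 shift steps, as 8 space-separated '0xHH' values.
Answer: 0x81 0x05 0x0A 0x14 0x28 0x50 0xA0 0x47

Derivation:
Register before byte 1: 0xFF
After XOR with byte 0x3C: 0xC3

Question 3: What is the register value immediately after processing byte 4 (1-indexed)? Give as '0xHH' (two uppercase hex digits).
Answer: 0x16

Derivation:
After byte 1 (0x3C): reg=0x47
After byte 2 (0x2D): reg=0x11
After byte 3 (0x7E): reg=0x0A
After byte 4 (0x61): reg=0x16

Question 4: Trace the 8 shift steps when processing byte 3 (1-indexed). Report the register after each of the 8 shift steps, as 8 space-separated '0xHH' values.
After byte 1 (0x3C): reg=0x47
After byte 2 (0x2D): reg=0x11
Register before byte 3: 0x11
After XOR with byte 0x7E: 0x6F

Answer: 0xDE 0xBB 0x71 0xE2 0xC3 0x81 0x05 0x0A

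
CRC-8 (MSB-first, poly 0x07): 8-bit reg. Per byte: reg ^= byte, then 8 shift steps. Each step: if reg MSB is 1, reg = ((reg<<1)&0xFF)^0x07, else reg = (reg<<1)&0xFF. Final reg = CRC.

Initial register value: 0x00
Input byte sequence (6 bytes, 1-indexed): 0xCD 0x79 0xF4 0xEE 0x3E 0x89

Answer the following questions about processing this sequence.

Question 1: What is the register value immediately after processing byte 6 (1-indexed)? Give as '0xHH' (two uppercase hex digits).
After byte 1 (0xCD): reg=0x6D
After byte 2 (0x79): reg=0x6C
After byte 3 (0xF4): reg=0xC1
After byte 4 (0xEE): reg=0xCD
After byte 5 (0x3E): reg=0xD7
After byte 6 (0x89): reg=0x9D

Answer: 0x9D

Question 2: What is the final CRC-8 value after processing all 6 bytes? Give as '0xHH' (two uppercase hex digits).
Answer: 0x9D

Derivation:
After byte 1 (0xCD): reg=0x6D
After byte 2 (0x79): reg=0x6C
After byte 3 (0xF4): reg=0xC1
After byte 4 (0xEE): reg=0xCD
After byte 5 (0x3E): reg=0xD7
After byte 6 (0x89): reg=0x9D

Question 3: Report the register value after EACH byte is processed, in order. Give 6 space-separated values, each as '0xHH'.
0x6D 0x6C 0xC1 0xCD 0xD7 0x9D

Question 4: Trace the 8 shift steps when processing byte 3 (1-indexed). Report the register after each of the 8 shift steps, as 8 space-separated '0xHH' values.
After byte 1 (0xCD): reg=0x6D
After byte 2 (0x79): reg=0x6C
Register before byte 3: 0x6C
After XOR with byte 0xF4: 0x98

Answer: 0x37 0x6E 0xDC 0xBF 0x79 0xF2 0xE3 0xC1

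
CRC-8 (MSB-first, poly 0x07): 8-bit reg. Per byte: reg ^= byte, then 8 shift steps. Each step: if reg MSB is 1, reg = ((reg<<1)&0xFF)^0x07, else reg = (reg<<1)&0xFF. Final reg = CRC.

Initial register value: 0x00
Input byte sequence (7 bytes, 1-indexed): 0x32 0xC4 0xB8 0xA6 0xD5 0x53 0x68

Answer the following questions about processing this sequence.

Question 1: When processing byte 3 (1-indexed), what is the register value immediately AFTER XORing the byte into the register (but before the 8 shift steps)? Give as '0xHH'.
Register before byte 3: 0x81
Byte 3: 0xB8
0x81 XOR 0xB8 = 0x39

Answer: 0x39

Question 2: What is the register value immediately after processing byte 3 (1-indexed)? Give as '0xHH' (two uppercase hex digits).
After byte 1 (0x32): reg=0x9E
After byte 2 (0xC4): reg=0x81
After byte 3 (0xB8): reg=0xAF

Answer: 0xAF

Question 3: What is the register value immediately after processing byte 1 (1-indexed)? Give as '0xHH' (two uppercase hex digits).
Answer: 0x9E

Derivation:
After byte 1 (0x32): reg=0x9E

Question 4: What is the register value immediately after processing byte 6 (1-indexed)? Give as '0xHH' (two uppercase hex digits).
Answer: 0x7F

Derivation:
After byte 1 (0x32): reg=0x9E
After byte 2 (0xC4): reg=0x81
After byte 3 (0xB8): reg=0xAF
After byte 4 (0xA6): reg=0x3F
After byte 5 (0xD5): reg=0x98
After byte 6 (0x53): reg=0x7F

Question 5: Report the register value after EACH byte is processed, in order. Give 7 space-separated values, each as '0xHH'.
0x9E 0x81 0xAF 0x3F 0x98 0x7F 0x65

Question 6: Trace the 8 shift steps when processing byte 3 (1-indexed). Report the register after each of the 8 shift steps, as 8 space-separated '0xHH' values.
After byte 1 (0x32): reg=0x9E
After byte 2 (0xC4): reg=0x81
Register before byte 3: 0x81
After XOR with byte 0xB8: 0x39

Answer: 0x72 0xE4 0xCF 0x99 0x35 0x6A 0xD4 0xAF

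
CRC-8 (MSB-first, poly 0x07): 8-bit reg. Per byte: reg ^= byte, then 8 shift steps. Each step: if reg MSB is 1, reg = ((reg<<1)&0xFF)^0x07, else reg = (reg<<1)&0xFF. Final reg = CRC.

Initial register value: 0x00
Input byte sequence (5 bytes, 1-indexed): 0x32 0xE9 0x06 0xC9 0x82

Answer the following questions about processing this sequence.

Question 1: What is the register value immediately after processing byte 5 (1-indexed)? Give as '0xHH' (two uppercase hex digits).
Answer: 0xFA

Derivation:
After byte 1 (0x32): reg=0x9E
After byte 2 (0xE9): reg=0x42
After byte 3 (0x06): reg=0xDB
After byte 4 (0xC9): reg=0x7E
After byte 5 (0x82): reg=0xFA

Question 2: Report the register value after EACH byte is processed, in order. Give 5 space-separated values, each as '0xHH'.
0x9E 0x42 0xDB 0x7E 0xFA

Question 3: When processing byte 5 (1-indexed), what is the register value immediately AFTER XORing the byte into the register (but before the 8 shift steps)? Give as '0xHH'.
Register before byte 5: 0x7E
Byte 5: 0x82
0x7E XOR 0x82 = 0xFC

Answer: 0xFC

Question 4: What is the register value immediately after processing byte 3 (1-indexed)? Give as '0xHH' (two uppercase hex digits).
Answer: 0xDB

Derivation:
After byte 1 (0x32): reg=0x9E
After byte 2 (0xE9): reg=0x42
After byte 3 (0x06): reg=0xDB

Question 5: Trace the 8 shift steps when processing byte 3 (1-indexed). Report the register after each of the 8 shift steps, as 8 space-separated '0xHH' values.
After byte 1 (0x32): reg=0x9E
After byte 2 (0xE9): reg=0x42
Register before byte 3: 0x42
After XOR with byte 0x06: 0x44

Answer: 0x88 0x17 0x2E 0x5C 0xB8 0x77 0xEE 0xDB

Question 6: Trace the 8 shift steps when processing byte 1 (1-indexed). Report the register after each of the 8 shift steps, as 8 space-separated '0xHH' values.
Answer: 0x64 0xC8 0x97 0x29 0x52 0xA4 0x4F 0x9E

Derivation:
Register before byte 1: 0x00
After XOR with byte 0x32: 0x32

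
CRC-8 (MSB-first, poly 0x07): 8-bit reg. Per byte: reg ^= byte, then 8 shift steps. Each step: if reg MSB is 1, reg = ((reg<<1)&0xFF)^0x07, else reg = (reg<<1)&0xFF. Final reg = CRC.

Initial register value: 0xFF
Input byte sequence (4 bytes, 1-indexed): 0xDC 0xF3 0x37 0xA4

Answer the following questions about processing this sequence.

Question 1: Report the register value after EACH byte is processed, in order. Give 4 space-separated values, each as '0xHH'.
0xE9 0x46 0x50 0xC2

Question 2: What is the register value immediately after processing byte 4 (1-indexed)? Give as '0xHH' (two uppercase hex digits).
After byte 1 (0xDC): reg=0xE9
After byte 2 (0xF3): reg=0x46
After byte 3 (0x37): reg=0x50
After byte 4 (0xA4): reg=0xC2

Answer: 0xC2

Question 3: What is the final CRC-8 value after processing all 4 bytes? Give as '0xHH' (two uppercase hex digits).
Answer: 0xC2

Derivation:
After byte 1 (0xDC): reg=0xE9
After byte 2 (0xF3): reg=0x46
After byte 3 (0x37): reg=0x50
After byte 4 (0xA4): reg=0xC2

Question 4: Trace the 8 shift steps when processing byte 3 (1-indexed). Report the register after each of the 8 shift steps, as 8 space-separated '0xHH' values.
Answer: 0xE2 0xC3 0x81 0x05 0x0A 0x14 0x28 0x50

Derivation:
After byte 1 (0xDC): reg=0xE9
After byte 2 (0xF3): reg=0x46
Register before byte 3: 0x46
After XOR with byte 0x37: 0x71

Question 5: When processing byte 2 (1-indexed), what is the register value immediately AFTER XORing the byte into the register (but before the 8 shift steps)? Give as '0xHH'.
Register before byte 2: 0xE9
Byte 2: 0xF3
0xE9 XOR 0xF3 = 0x1A

Answer: 0x1A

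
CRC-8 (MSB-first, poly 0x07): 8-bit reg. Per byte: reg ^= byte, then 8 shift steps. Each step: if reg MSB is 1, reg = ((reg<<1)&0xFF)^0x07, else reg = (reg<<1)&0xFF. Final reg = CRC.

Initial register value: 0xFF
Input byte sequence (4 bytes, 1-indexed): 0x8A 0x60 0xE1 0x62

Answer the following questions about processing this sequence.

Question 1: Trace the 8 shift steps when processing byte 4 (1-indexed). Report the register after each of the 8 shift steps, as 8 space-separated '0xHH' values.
After byte 1 (0x8A): reg=0x4C
After byte 2 (0x60): reg=0xC4
After byte 3 (0xE1): reg=0xFB
Register before byte 4: 0xFB
After XOR with byte 0x62: 0x99

Answer: 0x35 0x6A 0xD4 0xAF 0x59 0xB2 0x63 0xC6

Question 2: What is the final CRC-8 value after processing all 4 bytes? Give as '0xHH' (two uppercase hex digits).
Answer: 0xC6

Derivation:
After byte 1 (0x8A): reg=0x4C
After byte 2 (0x60): reg=0xC4
After byte 3 (0xE1): reg=0xFB
After byte 4 (0x62): reg=0xC6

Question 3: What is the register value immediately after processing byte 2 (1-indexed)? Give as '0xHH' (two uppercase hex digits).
After byte 1 (0x8A): reg=0x4C
After byte 2 (0x60): reg=0xC4

Answer: 0xC4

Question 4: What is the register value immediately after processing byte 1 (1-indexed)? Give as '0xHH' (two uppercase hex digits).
Answer: 0x4C

Derivation:
After byte 1 (0x8A): reg=0x4C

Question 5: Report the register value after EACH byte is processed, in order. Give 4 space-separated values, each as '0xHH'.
0x4C 0xC4 0xFB 0xC6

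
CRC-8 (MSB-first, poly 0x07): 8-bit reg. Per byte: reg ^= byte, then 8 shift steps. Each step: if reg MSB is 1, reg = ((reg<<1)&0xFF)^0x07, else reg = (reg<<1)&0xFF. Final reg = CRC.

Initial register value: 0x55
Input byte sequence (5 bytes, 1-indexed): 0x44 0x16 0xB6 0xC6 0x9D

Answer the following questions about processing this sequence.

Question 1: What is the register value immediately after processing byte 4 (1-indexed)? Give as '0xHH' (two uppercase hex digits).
Answer: 0xC3

Derivation:
After byte 1 (0x44): reg=0x77
After byte 2 (0x16): reg=0x20
After byte 3 (0xB6): reg=0xEB
After byte 4 (0xC6): reg=0xC3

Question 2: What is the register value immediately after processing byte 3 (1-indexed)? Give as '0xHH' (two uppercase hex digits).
Answer: 0xEB

Derivation:
After byte 1 (0x44): reg=0x77
After byte 2 (0x16): reg=0x20
After byte 3 (0xB6): reg=0xEB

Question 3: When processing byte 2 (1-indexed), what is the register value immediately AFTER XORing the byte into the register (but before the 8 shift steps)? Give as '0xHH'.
Answer: 0x61

Derivation:
Register before byte 2: 0x77
Byte 2: 0x16
0x77 XOR 0x16 = 0x61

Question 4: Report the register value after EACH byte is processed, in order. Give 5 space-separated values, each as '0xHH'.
0x77 0x20 0xEB 0xC3 0x9D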